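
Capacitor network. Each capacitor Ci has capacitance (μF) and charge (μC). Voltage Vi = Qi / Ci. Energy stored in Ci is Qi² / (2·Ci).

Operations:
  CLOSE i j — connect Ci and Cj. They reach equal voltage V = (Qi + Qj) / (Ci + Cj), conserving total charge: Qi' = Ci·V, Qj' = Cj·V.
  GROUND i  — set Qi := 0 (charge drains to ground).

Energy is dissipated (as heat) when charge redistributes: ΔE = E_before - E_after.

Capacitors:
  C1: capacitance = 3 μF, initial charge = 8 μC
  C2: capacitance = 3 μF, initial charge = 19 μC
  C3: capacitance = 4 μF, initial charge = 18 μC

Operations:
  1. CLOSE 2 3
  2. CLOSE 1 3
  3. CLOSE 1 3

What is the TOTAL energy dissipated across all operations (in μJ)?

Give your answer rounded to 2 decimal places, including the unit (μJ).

Answer: 8.76 μJ

Derivation:
Initial: C1(3μF, Q=8μC, V=2.67V), C2(3μF, Q=19μC, V=6.33V), C3(4μF, Q=18μC, V=4.50V)
Op 1: CLOSE 2-3: Q_total=37.00, C_total=7.00, V=5.29; Q2=15.86, Q3=21.14; dissipated=2.881
Op 2: CLOSE 1-3: Q_total=29.14, C_total=7.00, V=4.16; Q1=12.49, Q3=16.65; dissipated=5.879
Op 3: CLOSE 1-3: Q_total=29.14, C_total=7.00, V=4.16; Q1=12.49, Q3=16.65; dissipated=0.000
Total dissipated: 8.760 μJ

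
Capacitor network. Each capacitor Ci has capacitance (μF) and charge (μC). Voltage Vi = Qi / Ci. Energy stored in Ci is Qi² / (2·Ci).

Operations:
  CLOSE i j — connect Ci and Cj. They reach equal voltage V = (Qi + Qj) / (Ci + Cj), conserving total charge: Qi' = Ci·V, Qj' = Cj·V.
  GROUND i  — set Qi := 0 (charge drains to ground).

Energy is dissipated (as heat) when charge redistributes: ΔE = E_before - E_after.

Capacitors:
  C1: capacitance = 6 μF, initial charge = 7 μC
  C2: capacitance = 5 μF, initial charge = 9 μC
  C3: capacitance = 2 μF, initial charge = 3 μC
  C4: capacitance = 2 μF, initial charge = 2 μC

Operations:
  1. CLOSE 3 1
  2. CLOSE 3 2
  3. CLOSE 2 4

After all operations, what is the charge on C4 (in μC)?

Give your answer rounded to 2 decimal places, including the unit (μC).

Initial: C1(6μF, Q=7μC, V=1.17V), C2(5μF, Q=9μC, V=1.80V), C3(2μF, Q=3μC, V=1.50V), C4(2μF, Q=2μC, V=1.00V)
Op 1: CLOSE 3-1: Q_total=10.00, C_total=8.00, V=1.25; Q3=2.50, Q1=7.50; dissipated=0.083
Op 2: CLOSE 3-2: Q_total=11.50, C_total=7.00, V=1.64; Q3=3.29, Q2=8.21; dissipated=0.216
Op 3: CLOSE 2-4: Q_total=10.21, C_total=7.00, V=1.46; Q2=7.30, Q4=2.92; dissipated=0.295
Final charges: Q1=7.50, Q2=7.30, Q3=3.29, Q4=2.92

Answer: 2.92 μC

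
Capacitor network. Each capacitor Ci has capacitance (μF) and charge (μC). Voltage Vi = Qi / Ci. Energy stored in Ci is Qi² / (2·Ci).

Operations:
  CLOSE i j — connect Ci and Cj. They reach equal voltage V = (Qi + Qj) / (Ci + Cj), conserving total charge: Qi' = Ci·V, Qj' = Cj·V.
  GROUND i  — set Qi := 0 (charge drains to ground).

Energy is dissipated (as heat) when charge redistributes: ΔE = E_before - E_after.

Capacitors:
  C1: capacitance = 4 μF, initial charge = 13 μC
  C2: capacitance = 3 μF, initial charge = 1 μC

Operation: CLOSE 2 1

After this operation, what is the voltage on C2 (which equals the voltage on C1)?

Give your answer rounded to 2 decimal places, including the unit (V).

Initial: C1(4μF, Q=13μC, V=3.25V), C2(3μF, Q=1μC, V=0.33V)
Op 1: CLOSE 2-1: Q_total=14.00, C_total=7.00, V=2.00; Q2=6.00, Q1=8.00; dissipated=7.292

Answer: 2.00 V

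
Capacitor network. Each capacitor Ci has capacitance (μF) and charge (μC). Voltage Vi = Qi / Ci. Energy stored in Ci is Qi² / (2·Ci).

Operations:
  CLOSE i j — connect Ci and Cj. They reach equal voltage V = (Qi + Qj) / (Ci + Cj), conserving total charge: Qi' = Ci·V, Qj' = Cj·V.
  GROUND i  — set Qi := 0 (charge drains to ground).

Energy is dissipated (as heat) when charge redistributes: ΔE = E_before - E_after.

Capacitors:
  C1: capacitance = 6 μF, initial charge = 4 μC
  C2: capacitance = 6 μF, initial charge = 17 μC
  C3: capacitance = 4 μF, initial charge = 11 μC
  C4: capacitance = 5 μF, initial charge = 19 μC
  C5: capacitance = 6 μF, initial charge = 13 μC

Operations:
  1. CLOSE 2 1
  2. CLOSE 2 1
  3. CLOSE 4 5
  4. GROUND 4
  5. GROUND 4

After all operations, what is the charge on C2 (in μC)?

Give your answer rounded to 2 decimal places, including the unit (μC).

Initial: C1(6μF, Q=4μC, V=0.67V), C2(6μF, Q=17μC, V=2.83V), C3(4μF, Q=11μC, V=2.75V), C4(5μF, Q=19μC, V=3.80V), C5(6μF, Q=13μC, V=2.17V)
Op 1: CLOSE 2-1: Q_total=21.00, C_total=12.00, V=1.75; Q2=10.50, Q1=10.50; dissipated=7.042
Op 2: CLOSE 2-1: Q_total=21.00, C_total=12.00, V=1.75; Q2=10.50, Q1=10.50; dissipated=0.000
Op 3: CLOSE 4-5: Q_total=32.00, C_total=11.00, V=2.91; Q4=14.55, Q5=17.45; dissipated=3.638
Op 4: GROUND 4: Q4=0; energy lost=21.157
Op 5: GROUND 4: Q4=0; energy lost=0.000
Final charges: Q1=10.50, Q2=10.50, Q3=11.00, Q4=0.00, Q5=17.45

Answer: 10.50 μC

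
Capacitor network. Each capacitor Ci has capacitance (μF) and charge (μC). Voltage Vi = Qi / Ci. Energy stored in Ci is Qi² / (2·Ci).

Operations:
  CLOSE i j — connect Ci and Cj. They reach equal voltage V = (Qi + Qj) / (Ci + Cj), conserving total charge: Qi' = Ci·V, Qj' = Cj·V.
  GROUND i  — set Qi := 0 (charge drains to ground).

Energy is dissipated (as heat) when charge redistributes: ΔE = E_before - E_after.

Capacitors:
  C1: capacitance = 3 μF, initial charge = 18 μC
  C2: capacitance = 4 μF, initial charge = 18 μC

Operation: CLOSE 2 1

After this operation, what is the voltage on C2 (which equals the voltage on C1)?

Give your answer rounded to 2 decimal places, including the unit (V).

Answer: 5.14 V

Derivation:
Initial: C1(3μF, Q=18μC, V=6.00V), C2(4μF, Q=18μC, V=4.50V)
Op 1: CLOSE 2-1: Q_total=36.00, C_total=7.00, V=5.14; Q2=20.57, Q1=15.43; dissipated=1.929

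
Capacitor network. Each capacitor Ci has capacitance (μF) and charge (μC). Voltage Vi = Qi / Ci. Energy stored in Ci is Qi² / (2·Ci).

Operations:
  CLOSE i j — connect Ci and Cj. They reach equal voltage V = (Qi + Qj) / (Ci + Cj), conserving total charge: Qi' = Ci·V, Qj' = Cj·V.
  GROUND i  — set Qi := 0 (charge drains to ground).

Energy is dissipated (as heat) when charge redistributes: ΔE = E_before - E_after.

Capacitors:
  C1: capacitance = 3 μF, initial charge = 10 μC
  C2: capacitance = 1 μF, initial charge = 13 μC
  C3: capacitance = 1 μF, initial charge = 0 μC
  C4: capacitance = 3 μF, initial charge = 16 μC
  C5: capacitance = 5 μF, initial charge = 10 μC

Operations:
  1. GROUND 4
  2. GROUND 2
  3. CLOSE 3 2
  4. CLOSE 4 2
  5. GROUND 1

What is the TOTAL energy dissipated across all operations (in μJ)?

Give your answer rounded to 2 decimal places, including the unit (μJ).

Answer: 143.83 μJ

Derivation:
Initial: C1(3μF, Q=10μC, V=3.33V), C2(1μF, Q=13μC, V=13.00V), C3(1μF, Q=0μC, V=0.00V), C4(3μF, Q=16μC, V=5.33V), C5(5μF, Q=10μC, V=2.00V)
Op 1: GROUND 4: Q4=0; energy lost=42.667
Op 2: GROUND 2: Q2=0; energy lost=84.500
Op 3: CLOSE 3-2: Q_total=0.00, C_total=2.00, V=0.00; Q3=0.00, Q2=0.00; dissipated=0.000
Op 4: CLOSE 4-2: Q_total=0.00, C_total=4.00, V=0.00; Q4=0.00, Q2=0.00; dissipated=0.000
Op 5: GROUND 1: Q1=0; energy lost=16.667
Total dissipated: 143.833 μJ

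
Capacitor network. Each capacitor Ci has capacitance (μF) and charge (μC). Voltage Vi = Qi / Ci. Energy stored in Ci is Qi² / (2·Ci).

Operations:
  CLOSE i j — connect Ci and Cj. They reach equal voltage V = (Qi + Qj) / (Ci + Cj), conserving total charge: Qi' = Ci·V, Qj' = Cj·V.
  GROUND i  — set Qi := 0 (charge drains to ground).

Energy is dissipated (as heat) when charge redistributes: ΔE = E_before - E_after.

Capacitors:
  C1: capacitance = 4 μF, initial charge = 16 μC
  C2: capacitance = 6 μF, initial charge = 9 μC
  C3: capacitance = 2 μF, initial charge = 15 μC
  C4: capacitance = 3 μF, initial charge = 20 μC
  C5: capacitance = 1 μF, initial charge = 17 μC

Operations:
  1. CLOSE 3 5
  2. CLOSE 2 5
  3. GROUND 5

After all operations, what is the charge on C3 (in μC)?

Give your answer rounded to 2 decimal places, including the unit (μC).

Initial: C1(4μF, Q=16μC, V=4.00V), C2(6μF, Q=9μC, V=1.50V), C3(2μF, Q=15μC, V=7.50V), C4(3μF, Q=20μC, V=6.67V), C5(1μF, Q=17μC, V=17.00V)
Op 1: CLOSE 3-5: Q_total=32.00, C_total=3.00, V=10.67; Q3=21.33, Q5=10.67; dissipated=30.083
Op 2: CLOSE 2-5: Q_total=19.67, C_total=7.00, V=2.81; Q2=16.86, Q5=2.81; dissipated=36.012
Op 3: GROUND 5: Q5=0; energy lost=3.947
Final charges: Q1=16.00, Q2=16.86, Q3=21.33, Q4=20.00, Q5=0.00

Answer: 21.33 μC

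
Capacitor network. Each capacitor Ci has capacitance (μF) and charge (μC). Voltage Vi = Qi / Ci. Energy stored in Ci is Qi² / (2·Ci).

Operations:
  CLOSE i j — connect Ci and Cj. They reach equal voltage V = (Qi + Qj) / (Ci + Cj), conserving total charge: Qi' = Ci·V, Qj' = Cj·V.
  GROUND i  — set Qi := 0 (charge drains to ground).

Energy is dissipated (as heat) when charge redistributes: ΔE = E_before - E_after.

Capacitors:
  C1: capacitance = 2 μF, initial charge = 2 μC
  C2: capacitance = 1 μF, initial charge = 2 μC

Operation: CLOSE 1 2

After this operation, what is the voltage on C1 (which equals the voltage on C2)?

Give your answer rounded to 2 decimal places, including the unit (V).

Initial: C1(2μF, Q=2μC, V=1.00V), C2(1μF, Q=2μC, V=2.00V)
Op 1: CLOSE 1-2: Q_total=4.00, C_total=3.00, V=1.33; Q1=2.67, Q2=1.33; dissipated=0.333

Answer: 1.33 V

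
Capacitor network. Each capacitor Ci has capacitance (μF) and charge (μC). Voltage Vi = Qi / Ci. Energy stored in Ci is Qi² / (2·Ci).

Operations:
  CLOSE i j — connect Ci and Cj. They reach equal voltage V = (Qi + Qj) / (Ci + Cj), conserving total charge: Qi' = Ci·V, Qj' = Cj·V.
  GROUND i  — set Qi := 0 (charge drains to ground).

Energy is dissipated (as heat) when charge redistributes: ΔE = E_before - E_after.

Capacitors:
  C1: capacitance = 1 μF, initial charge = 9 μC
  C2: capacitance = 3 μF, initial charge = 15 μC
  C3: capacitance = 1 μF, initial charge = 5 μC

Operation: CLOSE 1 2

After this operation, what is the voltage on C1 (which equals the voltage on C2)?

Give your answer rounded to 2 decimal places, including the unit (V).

Answer: 6.00 V

Derivation:
Initial: C1(1μF, Q=9μC, V=9.00V), C2(3μF, Q=15μC, V=5.00V), C3(1μF, Q=5μC, V=5.00V)
Op 1: CLOSE 1-2: Q_total=24.00, C_total=4.00, V=6.00; Q1=6.00, Q2=18.00; dissipated=6.000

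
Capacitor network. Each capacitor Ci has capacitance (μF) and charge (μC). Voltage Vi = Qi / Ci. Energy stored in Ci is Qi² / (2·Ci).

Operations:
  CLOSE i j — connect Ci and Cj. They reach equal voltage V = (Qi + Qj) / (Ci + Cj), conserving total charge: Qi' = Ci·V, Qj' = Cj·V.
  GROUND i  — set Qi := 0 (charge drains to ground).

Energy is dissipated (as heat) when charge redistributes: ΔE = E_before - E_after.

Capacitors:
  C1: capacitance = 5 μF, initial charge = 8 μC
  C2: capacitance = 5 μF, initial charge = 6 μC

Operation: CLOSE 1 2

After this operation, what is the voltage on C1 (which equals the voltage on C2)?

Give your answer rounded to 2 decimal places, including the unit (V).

Initial: C1(5μF, Q=8μC, V=1.60V), C2(5μF, Q=6μC, V=1.20V)
Op 1: CLOSE 1-2: Q_total=14.00, C_total=10.00, V=1.40; Q1=7.00, Q2=7.00; dissipated=0.200

Answer: 1.40 V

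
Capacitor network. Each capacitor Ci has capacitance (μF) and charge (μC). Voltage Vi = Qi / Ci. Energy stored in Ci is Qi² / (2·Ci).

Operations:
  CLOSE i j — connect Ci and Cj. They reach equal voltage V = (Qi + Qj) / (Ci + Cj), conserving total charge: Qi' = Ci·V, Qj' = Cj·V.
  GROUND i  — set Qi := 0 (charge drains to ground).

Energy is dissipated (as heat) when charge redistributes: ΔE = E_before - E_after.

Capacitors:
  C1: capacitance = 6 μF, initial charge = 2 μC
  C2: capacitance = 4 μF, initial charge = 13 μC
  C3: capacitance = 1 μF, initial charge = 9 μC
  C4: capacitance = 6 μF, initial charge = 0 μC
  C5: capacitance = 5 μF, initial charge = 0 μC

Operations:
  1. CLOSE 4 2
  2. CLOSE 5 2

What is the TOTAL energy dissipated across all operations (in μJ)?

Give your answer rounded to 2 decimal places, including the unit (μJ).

Answer: 14.55 μJ

Derivation:
Initial: C1(6μF, Q=2μC, V=0.33V), C2(4μF, Q=13μC, V=3.25V), C3(1μF, Q=9μC, V=9.00V), C4(6μF, Q=0μC, V=0.00V), C5(5μF, Q=0μC, V=0.00V)
Op 1: CLOSE 4-2: Q_total=13.00, C_total=10.00, V=1.30; Q4=7.80, Q2=5.20; dissipated=12.675
Op 2: CLOSE 5-2: Q_total=5.20, C_total=9.00, V=0.58; Q5=2.89, Q2=2.31; dissipated=1.878
Total dissipated: 14.553 μJ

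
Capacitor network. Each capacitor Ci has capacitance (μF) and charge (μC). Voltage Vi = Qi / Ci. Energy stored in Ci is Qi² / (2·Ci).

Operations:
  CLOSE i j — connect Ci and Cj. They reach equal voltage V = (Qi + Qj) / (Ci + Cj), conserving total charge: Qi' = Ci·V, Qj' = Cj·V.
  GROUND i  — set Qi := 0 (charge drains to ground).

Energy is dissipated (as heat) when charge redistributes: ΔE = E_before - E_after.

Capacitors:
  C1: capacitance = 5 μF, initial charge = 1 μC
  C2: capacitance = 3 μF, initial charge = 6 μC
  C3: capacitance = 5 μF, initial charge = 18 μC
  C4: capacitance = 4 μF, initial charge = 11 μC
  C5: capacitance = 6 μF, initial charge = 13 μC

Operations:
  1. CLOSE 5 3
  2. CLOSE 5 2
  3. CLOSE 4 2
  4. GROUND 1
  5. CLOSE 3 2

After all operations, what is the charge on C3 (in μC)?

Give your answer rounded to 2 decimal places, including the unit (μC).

Answer: 13.80 μC

Derivation:
Initial: C1(5μF, Q=1μC, V=0.20V), C2(3μF, Q=6μC, V=2.00V), C3(5μF, Q=18μC, V=3.60V), C4(4μF, Q=11μC, V=2.75V), C5(6μF, Q=13μC, V=2.17V)
Op 1: CLOSE 5-3: Q_total=31.00, C_total=11.00, V=2.82; Q5=16.91, Q3=14.09; dissipated=2.802
Op 2: CLOSE 5-2: Q_total=22.91, C_total=9.00, V=2.55; Q5=15.27, Q2=7.64; dissipated=0.669
Op 3: CLOSE 4-2: Q_total=18.64, C_total=7.00, V=2.66; Q4=10.65, Q2=7.99; dissipated=0.036
Op 4: GROUND 1: Q1=0; energy lost=0.100
Op 5: CLOSE 3-2: Q_total=22.08, C_total=8.00, V=2.76; Q3=13.80, Q2=8.28; dissipated=0.023
Final charges: Q1=0.00, Q2=8.28, Q3=13.80, Q4=10.65, Q5=15.27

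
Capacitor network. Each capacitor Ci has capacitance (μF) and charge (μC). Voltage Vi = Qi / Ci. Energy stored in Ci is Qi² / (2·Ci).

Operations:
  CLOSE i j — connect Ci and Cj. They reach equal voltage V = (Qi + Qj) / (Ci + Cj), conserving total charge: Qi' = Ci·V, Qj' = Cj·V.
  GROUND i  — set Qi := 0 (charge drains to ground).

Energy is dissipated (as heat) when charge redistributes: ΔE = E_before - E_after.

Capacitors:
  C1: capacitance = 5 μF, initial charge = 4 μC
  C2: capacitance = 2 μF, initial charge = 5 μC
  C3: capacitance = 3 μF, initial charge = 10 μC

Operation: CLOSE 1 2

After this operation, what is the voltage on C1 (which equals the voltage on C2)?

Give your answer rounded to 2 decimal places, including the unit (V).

Initial: C1(5μF, Q=4μC, V=0.80V), C2(2μF, Q=5μC, V=2.50V), C3(3μF, Q=10μC, V=3.33V)
Op 1: CLOSE 1-2: Q_total=9.00, C_total=7.00, V=1.29; Q1=6.43, Q2=2.57; dissipated=2.064

Answer: 1.29 V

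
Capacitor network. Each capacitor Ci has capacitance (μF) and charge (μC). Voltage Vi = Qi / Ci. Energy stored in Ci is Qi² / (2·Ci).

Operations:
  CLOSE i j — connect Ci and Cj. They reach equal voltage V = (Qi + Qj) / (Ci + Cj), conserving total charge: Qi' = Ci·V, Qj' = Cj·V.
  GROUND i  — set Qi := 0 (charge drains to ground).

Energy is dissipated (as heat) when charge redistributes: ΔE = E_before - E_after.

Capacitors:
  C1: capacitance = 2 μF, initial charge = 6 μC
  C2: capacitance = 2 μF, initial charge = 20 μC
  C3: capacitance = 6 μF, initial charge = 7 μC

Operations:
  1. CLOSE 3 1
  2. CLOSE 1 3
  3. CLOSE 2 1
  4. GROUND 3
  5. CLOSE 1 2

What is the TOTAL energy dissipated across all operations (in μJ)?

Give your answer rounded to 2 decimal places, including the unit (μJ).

Initial: C1(2μF, Q=6μC, V=3.00V), C2(2μF, Q=20μC, V=10.00V), C3(6μF, Q=7μC, V=1.17V)
Op 1: CLOSE 3-1: Q_total=13.00, C_total=8.00, V=1.62; Q3=9.75, Q1=3.25; dissipated=2.521
Op 2: CLOSE 1-3: Q_total=13.00, C_total=8.00, V=1.62; Q1=3.25, Q3=9.75; dissipated=0.000
Op 3: CLOSE 2-1: Q_total=23.25, C_total=4.00, V=5.81; Q2=11.62, Q1=11.62; dissipated=35.070
Op 4: GROUND 3: Q3=0; energy lost=7.922
Op 5: CLOSE 1-2: Q_total=23.25, C_total=4.00, V=5.81; Q1=11.62, Q2=11.62; dissipated=0.000
Total dissipated: 45.513 μJ

Answer: 45.51 μJ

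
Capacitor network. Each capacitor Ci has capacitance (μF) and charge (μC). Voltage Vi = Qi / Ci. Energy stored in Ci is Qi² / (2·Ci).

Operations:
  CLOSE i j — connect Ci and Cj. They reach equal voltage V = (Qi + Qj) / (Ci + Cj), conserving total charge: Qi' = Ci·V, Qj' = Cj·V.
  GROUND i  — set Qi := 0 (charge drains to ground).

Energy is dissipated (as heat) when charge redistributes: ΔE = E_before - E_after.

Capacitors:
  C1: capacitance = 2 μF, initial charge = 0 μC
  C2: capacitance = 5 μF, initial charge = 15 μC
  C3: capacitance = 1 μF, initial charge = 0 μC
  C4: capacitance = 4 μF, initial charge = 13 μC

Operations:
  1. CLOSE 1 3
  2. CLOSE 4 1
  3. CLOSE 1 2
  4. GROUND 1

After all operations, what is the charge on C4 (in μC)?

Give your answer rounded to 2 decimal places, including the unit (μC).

Answer: 8.67 μC

Derivation:
Initial: C1(2μF, Q=0μC, V=0.00V), C2(5μF, Q=15μC, V=3.00V), C3(1μF, Q=0μC, V=0.00V), C4(4μF, Q=13μC, V=3.25V)
Op 1: CLOSE 1-3: Q_total=0.00, C_total=3.00, V=0.00; Q1=0.00, Q3=0.00; dissipated=0.000
Op 2: CLOSE 4-1: Q_total=13.00, C_total=6.00, V=2.17; Q4=8.67, Q1=4.33; dissipated=7.042
Op 3: CLOSE 1-2: Q_total=19.33, C_total=7.00, V=2.76; Q1=5.52, Q2=13.81; dissipated=0.496
Op 4: GROUND 1: Q1=0; energy lost=7.628
Final charges: Q1=0.00, Q2=13.81, Q3=0.00, Q4=8.67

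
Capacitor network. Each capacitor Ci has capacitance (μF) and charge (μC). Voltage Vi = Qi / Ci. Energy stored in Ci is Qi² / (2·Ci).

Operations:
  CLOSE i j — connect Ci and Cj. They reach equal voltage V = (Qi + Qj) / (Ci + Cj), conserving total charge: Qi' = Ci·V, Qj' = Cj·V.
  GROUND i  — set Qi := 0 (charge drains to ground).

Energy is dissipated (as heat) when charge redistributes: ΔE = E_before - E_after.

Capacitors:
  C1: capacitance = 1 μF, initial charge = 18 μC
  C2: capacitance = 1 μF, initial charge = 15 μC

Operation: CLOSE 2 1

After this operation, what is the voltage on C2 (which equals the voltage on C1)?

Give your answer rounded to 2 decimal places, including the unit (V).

Answer: 16.50 V

Derivation:
Initial: C1(1μF, Q=18μC, V=18.00V), C2(1μF, Q=15μC, V=15.00V)
Op 1: CLOSE 2-1: Q_total=33.00, C_total=2.00, V=16.50; Q2=16.50, Q1=16.50; dissipated=2.250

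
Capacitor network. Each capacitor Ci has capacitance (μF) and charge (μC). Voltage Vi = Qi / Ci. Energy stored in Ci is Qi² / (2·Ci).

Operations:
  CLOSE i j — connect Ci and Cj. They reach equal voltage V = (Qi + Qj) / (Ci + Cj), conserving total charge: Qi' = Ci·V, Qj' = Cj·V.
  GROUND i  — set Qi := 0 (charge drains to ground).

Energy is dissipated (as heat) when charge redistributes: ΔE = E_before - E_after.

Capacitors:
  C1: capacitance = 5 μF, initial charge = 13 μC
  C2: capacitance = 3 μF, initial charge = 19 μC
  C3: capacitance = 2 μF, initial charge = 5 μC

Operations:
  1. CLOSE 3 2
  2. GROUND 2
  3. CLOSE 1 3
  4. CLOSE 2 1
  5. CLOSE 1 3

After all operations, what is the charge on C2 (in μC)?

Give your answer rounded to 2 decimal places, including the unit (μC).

Answer: 6.05 μC

Derivation:
Initial: C1(5μF, Q=13μC, V=2.60V), C2(3μF, Q=19μC, V=6.33V), C3(2μF, Q=5μC, V=2.50V)
Op 1: CLOSE 3-2: Q_total=24.00, C_total=5.00, V=4.80; Q3=9.60, Q2=14.40; dissipated=8.817
Op 2: GROUND 2: Q2=0; energy lost=34.560
Op 3: CLOSE 1-3: Q_total=22.60, C_total=7.00, V=3.23; Q1=16.14, Q3=6.46; dissipated=3.457
Op 4: CLOSE 2-1: Q_total=16.14, C_total=8.00, V=2.02; Q2=6.05, Q1=10.09; dissipated=9.772
Op 5: CLOSE 1-3: Q_total=16.55, C_total=7.00, V=2.36; Q1=11.82, Q3=4.73; dissipated=1.047
Final charges: Q1=11.82, Q2=6.05, Q3=4.73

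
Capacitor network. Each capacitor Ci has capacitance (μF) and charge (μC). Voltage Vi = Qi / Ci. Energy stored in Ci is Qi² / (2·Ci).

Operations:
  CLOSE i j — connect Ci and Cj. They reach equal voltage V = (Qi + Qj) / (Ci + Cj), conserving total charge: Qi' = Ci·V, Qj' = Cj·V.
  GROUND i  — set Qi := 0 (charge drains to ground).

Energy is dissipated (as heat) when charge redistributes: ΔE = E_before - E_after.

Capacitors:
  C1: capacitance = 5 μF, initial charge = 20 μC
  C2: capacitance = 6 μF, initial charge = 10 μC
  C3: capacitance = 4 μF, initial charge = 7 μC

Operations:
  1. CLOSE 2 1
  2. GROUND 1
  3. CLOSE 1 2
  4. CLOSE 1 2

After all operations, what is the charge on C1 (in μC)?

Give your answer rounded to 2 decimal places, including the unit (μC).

Initial: C1(5μF, Q=20μC, V=4.00V), C2(6μF, Q=10μC, V=1.67V), C3(4μF, Q=7μC, V=1.75V)
Op 1: CLOSE 2-1: Q_total=30.00, C_total=11.00, V=2.73; Q2=16.36, Q1=13.64; dissipated=7.424
Op 2: GROUND 1: Q1=0; energy lost=18.595
Op 3: CLOSE 1-2: Q_total=16.36, C_total=11.00, V=1.49; Q1=7.44, Q2=8.93; dissipated=10.143
Op 4: CLOSE 1-2: Q_total=16.36, C_total=11.00, V=1.49; Q1=7.44, Q2=8.93; dissipated=0.000
Final charges: Q1=7.44, Q2=8.93, Q3=7.00

Answer: 7.44 μC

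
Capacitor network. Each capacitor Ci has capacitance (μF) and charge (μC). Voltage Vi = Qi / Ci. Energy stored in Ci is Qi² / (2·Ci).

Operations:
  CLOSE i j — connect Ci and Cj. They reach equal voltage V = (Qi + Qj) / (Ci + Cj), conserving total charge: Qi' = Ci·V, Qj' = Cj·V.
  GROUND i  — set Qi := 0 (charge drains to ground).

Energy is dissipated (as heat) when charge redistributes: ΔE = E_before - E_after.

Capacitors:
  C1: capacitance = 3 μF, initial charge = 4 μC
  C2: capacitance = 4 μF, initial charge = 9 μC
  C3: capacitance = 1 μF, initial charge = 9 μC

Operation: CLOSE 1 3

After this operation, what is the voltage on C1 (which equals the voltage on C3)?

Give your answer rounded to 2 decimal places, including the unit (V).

Initial: C1(3μF, Q=4μC, V=1.33V), C2(4μF, Q=9μC, V=2.25V), C3(1μF, Q=9μC, V=9.00V)
Op 1: CLOSE 1-3: Q_total=13.00, C_total=4.00, V=3.25; Q1=9.75, Q3=3.25; dissipated=22.042

Answer: 3.25 V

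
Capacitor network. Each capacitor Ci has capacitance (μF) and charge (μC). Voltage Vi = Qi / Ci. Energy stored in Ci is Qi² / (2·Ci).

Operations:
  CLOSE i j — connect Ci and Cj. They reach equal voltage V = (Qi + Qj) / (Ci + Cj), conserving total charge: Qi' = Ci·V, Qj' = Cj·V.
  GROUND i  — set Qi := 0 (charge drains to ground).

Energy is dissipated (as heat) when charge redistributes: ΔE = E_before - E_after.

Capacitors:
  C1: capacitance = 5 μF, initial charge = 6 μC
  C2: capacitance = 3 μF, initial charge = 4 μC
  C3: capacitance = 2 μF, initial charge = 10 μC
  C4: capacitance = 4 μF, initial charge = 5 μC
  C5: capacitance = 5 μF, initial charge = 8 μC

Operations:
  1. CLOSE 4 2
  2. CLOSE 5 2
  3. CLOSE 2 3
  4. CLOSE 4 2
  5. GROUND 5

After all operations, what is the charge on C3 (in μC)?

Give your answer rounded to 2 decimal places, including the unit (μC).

Answer: 5.78 μC

Derivation:
Initial: C1(5μF, Q=6μC, V=1.20V), C2(3μF, Q=4μC, V=1.33V), C3(2μF, Q=10μC, V=5.00V), C4(4μF, Q=5μC, V=1.25V), C5(5μF, Q=8μC, V=1.60V)
Op 1: CLOSE 4-2: Q_total=9.00, C_total=7.00, V=1.29; Q4=5.14, Q2=3.86; dissipated=0.006
Op 2: CLOSE 5-2: Q_total=11.86, C_total=8.00, V=1.48; Q5=7.41, Q2=4.45; dissipated=0.093
Op 3: CLOSE 2-3: Q_total=14.45, C_total=5.00, V=2.89; Q2=8.67, Q3=5.78; dissipated=7.425
Op 4: CLOSE 4-2: Q_total=13.81, C_total=7.00, V=1.97; Q4=7.89, Q2=5.92; dissipated=2.204
Op 5: GROUND 5: Q5=0; energy lost=5.492
Final charges: Q1=6.00, Q2=5.92, Q3=5.78, Q4=7.89, Q5=0.00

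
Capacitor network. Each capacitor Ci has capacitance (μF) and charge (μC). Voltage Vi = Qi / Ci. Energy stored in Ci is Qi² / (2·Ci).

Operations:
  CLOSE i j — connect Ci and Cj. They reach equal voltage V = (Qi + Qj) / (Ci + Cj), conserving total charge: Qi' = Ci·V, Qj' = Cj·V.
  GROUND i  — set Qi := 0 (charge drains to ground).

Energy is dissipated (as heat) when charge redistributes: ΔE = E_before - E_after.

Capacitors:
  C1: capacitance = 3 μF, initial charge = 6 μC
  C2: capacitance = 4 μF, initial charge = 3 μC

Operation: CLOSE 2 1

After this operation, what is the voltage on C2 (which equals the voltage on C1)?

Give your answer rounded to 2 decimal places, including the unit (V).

Initial: C1(3μF, Q=6μC, V=2.00V), C2(4μF, Q=3μC, V=0.75V)
Op 1: CLOSE 2-1: Q_total=9.00, C_total=7.00, V=1.29; Q2=5.14, Q1=3.86; dissipated=1.339

Answer: 1.29 V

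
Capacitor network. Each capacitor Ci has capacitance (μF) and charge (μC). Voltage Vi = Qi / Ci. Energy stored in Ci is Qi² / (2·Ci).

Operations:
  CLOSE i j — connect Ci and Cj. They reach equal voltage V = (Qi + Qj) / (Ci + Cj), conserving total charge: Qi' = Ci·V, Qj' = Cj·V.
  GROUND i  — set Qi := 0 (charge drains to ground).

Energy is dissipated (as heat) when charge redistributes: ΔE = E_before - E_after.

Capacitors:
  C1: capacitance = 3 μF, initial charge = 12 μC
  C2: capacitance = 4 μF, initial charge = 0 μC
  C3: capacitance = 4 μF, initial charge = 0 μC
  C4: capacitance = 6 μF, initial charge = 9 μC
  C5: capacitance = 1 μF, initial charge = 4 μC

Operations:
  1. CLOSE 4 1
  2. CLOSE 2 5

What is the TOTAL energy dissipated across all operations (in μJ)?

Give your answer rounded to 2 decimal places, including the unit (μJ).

Initial: C1(3μF, Q=12μC, V=4.00V), C2(4μF, Q=0μC, V=0.00V), C3(4μF, Q=0μC, V=0.00V), C4(6μF, Q=9μC, V=1.50V), C5(1μF, Q=4μC, V=4.00V)
Op 1: CLOSE 4-1: Q_total=21.00, C_total=9.00, V=2.33; Q4=14.00, Q1=7.00; dissipated=6.250
Op 2: CLOSE 2-5: Q_total=4.00, C_total=5.00, V=0.80; Q2=3.20, Q5=0.80; dissipated=6.400
Total dissipated: 12.650 μJ

Answer: 12.65 μJ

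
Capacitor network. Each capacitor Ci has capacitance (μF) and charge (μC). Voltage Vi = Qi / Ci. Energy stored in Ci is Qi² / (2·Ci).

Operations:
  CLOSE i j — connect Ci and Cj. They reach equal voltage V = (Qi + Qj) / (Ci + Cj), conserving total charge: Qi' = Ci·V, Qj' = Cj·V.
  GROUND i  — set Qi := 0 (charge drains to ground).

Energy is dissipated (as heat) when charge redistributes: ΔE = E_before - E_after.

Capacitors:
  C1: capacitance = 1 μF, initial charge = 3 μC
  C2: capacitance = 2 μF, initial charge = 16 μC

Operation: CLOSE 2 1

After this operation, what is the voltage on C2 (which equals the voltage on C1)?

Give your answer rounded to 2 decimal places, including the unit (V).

Initial: C1(1μF, Q=3μC, V=3.00V), C2(2μF, Q=16μC, V=8.00V)
Op 1: CLOSE 2-1: Q_total=19.00, C_total=3.00, V=6.33; Q2=12.67, Q1=6.33; dissipated=8.333

Answer: 6.33 V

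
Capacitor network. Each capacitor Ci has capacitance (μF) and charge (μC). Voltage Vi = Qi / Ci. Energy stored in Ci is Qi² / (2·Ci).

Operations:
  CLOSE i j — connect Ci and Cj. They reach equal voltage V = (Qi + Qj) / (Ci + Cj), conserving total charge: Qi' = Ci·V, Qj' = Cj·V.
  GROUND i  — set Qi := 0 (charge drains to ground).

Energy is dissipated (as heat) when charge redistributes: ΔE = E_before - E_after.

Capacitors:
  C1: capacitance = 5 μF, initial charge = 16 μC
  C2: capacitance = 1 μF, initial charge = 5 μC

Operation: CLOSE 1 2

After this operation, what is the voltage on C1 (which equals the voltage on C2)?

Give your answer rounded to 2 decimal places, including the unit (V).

Initial: C1(5μF, Q=16μC, V=3.20V), C2(1μF, Q=5μC, V=5.00V)
Op 1: CLOSE 1-2: Q_total=21.00, C_total=6.00, V=3.50; Q1=17.50, Q2=3.50; dissipated=1.350

Answer: 3.50 V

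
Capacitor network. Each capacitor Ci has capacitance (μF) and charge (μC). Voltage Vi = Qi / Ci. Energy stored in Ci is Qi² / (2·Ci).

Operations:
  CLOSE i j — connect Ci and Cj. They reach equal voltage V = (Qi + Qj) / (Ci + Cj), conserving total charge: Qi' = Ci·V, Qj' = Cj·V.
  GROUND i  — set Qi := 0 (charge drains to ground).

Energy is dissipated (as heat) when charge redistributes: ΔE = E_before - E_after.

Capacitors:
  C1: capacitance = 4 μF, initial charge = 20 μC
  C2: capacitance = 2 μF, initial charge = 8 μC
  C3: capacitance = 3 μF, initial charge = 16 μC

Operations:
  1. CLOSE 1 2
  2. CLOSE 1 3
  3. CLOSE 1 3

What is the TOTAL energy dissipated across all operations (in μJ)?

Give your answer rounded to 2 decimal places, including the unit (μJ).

Initial: C1(4μF, Q=20μC, V=5.00V), C2(2μF, Q=8μC, V=4.00V), C3(3μF, Q=16μC, V=5.33V)
Op 1: CLOSE 1-2: Q_total=28.00, C_total=6.00, V=4.67; Q1=18.67, Q2=9.33; dissipated=0.667
Op 2: CLOSE 1-3: Q_total=34.67, C_total=7.00, V=4.95; Q1=19.81, Q3=14.86; dissipated=0.381
Op 3: CLOSE 1-3: Q_total=34.67, C_total=7.00, V=4.95; Q1=19.81, Q3=14.86; dissipated=0.000
Total dissipated: 1.048 μJ

Answer: 1.05 μJ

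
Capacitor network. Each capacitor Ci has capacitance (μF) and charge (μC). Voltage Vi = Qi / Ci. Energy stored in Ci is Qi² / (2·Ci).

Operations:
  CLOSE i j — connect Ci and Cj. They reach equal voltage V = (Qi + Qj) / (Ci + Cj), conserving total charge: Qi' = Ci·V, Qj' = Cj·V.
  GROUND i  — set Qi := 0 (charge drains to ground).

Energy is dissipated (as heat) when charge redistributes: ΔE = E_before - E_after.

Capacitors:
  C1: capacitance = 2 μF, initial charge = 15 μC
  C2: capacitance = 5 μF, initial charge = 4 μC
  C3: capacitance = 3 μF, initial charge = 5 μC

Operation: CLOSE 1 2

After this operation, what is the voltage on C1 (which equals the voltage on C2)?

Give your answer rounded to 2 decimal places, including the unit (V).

Answer: 2.71 V

Derivation:
Initial: C1(2μF, Q=15μC, V=7.50V), C2(5μF, Q=4μC, V=0.80V), C3(3μF, Q=5μC, V=1.67V)
Op 1: CLOSE 1-2: Q_total=19.00, C_total=7.00, V=2.71; Q1=5.43, Q2=13.57; dissipated=32.064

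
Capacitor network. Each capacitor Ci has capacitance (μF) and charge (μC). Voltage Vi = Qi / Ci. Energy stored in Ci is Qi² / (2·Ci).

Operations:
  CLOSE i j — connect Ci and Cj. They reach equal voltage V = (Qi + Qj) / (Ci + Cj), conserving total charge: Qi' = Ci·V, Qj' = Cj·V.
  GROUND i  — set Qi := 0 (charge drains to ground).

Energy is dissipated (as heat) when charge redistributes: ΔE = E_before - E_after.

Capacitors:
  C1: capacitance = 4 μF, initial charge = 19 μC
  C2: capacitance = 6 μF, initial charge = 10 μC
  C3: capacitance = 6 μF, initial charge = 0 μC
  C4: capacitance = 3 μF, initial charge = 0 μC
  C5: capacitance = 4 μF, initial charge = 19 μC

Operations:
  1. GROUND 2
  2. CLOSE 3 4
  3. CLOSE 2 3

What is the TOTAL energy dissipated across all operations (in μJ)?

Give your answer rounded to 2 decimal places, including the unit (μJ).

Answer: 8.33 μJ

Derivation:
Initial: C1(4μF, Q=19μC, V=4.75V), C2(6μF, Q=10μC, V=1.67V), C3(6μF, Q=0μC, V=0.00V), C4(3μF, Q=0μC, V=0.00V), C5(4μF, Q=19μC, V=4.75V)
Op 1: GROUND 2: Q2=0; energy lost=8.333
Op 2: CLOSE 3-4: Q_total=0.00, C_total=9.00, V=0.00; Q3=0.00, Q4=0.00; dissipated=0.000
Op 3: CLOSE 2-3: Q_total=0.00, C_total=12.00, V=0.00; Q2=0.00, Q3=0.00; dissipated=0.000
Total dissipated: 8.333 μJ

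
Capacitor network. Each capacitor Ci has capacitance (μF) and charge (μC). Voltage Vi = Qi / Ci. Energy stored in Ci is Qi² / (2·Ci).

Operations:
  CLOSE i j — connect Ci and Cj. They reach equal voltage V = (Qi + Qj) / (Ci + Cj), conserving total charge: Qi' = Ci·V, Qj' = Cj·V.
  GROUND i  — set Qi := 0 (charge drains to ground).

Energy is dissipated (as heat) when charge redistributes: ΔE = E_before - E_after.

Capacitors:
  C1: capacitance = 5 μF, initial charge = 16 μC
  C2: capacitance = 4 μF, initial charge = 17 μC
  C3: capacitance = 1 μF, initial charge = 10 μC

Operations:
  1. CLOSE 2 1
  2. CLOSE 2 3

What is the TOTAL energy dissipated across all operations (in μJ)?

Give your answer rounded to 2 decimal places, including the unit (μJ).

Initial: C1(5μF, Q=16μC, V=3.20V), C2(4μF, Q=17μC, V=4.25V), C3(1μF, Q=10μC, V=10.00V)
Op 1: CLOSE 2-1: Q_total=33.00, C_total=9.00, V=3.67; Q2=14.67, Q1=18.33; dissipated=1.225
Op 2: CLOSE 2-3: Q_total=24.67, C_total=5.00, V=4.93; Q2=19.73, Q3=4.93; dissipated=16.044
Total dissipated: 17.269 μJ

Answer: 17.27 μJ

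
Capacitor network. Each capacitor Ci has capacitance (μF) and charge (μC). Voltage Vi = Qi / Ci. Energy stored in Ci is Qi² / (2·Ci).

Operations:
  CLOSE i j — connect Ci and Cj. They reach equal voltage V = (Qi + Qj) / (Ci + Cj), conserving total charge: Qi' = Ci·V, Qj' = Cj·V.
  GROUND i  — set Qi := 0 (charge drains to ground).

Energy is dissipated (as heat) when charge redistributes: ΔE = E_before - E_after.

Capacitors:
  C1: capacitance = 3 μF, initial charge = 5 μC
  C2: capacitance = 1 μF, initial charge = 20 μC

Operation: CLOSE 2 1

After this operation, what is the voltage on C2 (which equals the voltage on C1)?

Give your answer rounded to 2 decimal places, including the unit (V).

Initial: C1(3μF, Q=5μC, V=1.67V), C2(1μF, Q=20μC, V=20.00V)
Op 1: CLOSE 2-1: Q_total=25.00, C_total=4.00, V=6.25; Q2=6.25, Q1=18.75; dissipated=126.042

Answer: 6.25 V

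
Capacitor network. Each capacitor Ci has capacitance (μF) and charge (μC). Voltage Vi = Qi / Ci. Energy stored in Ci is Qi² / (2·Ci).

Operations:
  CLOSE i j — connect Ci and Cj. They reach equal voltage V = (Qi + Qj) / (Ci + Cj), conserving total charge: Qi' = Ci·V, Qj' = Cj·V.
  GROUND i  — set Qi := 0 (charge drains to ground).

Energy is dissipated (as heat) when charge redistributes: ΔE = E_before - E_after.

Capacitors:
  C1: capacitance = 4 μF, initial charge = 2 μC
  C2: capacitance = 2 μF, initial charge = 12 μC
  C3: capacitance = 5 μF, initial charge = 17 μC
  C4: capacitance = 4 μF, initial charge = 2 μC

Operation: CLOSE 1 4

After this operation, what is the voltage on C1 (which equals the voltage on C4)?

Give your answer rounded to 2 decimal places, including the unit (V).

Answer: 0.50 V

Derivation:
Initial: C1(4μF, Q=2μC, V=0.50V), C2(2μF, Q=12μC, V=6.00V), C3(5μF, Q=17μC, V=3.40V), C4(4μF, Q=2μC, V=0.50V)
Op 1: CLOSE 1-4: Q_total=4.00, C_total=8.00, V=0.50; Q1=2.00, Q4=2.00; dissipated=0.000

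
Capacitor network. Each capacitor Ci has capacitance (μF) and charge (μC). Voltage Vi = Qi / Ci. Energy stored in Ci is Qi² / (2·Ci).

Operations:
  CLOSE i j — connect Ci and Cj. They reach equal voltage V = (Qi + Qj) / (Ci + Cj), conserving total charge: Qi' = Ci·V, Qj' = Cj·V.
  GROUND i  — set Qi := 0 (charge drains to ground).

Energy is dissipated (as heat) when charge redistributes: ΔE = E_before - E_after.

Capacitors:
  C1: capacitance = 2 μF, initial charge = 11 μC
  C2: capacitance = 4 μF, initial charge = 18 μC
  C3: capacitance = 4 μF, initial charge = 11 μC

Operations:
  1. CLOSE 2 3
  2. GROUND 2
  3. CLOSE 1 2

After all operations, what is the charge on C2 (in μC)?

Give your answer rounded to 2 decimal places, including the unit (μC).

Initial: C1(2μF, Q=11μC, V=5.50V), C2(4μF, Q=18μC, V=4.50V), C3(4μF, Q=11μC, V=2.75V)
Op 1: CLOSE 2-3: Q_total=29.00, C_total=8.00, V=3.62; Q2=14.50, Q3=14.50; dissipated=3.062
Op 2: GROUND 2: Q2=0; energy lost=26.281
Op 3: CLOSE 1-2: Q_total=11.00, C_total=6.00, V=1.83; Q1=3.67, Q2=7.33; dissipated=20.167
Final charges: Q1=3.67, Q2=7.33, Q3=14.50

Answer: 7.33 μC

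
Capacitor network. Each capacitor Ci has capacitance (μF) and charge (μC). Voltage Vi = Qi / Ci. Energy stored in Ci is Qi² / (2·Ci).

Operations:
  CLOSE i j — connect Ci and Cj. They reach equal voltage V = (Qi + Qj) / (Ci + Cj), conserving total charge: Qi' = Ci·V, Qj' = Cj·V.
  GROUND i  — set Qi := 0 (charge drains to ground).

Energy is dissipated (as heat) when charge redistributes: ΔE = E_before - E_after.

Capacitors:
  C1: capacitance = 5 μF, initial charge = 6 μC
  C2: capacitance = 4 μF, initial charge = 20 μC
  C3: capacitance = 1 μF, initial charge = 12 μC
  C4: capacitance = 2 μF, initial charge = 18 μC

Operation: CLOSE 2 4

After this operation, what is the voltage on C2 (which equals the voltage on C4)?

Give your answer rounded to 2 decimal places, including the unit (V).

Initial: C1(5μF, Q=6μC, V=1.20V), C2(4μF, Q=20μC, V=5.00V), C3(1μF, Q=12μC, V=12.00V), C4(2μF, Q=18μC, V=9.00V)
Op 1: CLOSE 2-4: Q_total=38.00, C_total=6.00, V=6.33; Q2=25.33, Q4=12.67; dissipated=10.667

Answer: 6.33 V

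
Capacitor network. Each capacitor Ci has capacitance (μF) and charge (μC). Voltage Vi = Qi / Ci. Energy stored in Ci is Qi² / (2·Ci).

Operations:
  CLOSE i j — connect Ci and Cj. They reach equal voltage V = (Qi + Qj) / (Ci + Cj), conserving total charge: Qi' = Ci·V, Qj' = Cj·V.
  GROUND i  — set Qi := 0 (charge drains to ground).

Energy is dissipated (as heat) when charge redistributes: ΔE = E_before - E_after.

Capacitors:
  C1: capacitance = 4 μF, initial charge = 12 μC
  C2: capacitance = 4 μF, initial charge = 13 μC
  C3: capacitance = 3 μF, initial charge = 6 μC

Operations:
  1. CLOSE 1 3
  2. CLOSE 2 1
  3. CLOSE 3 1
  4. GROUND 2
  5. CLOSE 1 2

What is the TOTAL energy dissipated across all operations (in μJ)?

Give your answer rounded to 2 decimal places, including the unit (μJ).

Initial: C1(4μF, Q=12μC, V=3.00V), C2(4μF, Q=13μC, V=3.25V), C3(3μF, Q=6μC, V=2.00V)
Op 1: CLOSE 1-3: Q_total=18.00, C_total=7.00, V=2.57; Q1=10.29, Q3=7.71; dissipated=0.857
Op 2: CLOSE 2-1: Q_total=23.29, C_total=8.00, V=2.91; Q2=11.64, Q1=11.64; dissipated=0.460
Op 3: CLOSE 3-1: Q_total=19.36, C_total=7.00, V=2.77; Q3=8.30, Q1=11.06; dissipated=0.099
Op 4: GROUND 2: Q2=0; energy lost=16.945
Op 5: CLOSE 1-2: Q_total=11.06, C_total=8.00, V=1.38; Q1=5.53, Q2=5.53; dissipated=7.647
Total dissipated: 26.008 μJ

Answer: 26.01 μJ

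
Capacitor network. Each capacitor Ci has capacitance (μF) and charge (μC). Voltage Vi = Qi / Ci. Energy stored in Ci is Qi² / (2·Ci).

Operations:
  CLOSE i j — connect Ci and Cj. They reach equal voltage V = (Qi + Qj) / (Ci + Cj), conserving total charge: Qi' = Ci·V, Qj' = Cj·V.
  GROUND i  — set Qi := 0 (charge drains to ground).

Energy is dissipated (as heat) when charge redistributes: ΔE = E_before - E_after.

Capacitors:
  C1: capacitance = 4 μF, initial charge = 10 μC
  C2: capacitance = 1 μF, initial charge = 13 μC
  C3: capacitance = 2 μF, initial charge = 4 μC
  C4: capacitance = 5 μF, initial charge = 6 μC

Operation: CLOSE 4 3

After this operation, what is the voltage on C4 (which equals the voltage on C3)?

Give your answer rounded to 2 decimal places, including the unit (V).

Initial: C1(4μF, Q=10μC, V=2.50V), C2(1μF, Q=13μC, V=13.00V), C3(2μF, Q=4μC, V=2.00V), C4(5μF, Q=6μC, V=1.20V)
Op 1: CLOSE 4-3: Q_total=10.00, C_total=7.00, V=1.43; Q4=7.14, Q3=2.86; dissipated=0.457

Answer: 1.43 V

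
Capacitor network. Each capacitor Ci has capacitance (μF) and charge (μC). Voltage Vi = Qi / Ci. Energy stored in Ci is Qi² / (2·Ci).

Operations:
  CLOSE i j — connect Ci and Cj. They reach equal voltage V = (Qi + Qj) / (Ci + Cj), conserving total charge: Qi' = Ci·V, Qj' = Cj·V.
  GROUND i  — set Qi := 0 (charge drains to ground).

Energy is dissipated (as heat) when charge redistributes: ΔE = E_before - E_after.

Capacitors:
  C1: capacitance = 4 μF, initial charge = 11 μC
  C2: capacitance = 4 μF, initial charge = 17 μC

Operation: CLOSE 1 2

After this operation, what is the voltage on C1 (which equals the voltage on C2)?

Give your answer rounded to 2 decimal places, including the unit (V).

Answer: 3.50 V

Derivation:
Initial: C1(4μF, Q=11μC, V=2.75V), C2(4μF, Q=17μC, V=4.25V)
Op 1: CLOSE 1-2: Q_total=28.00, C_total=8.00, V=3.50; Q1=14.00, Q2=14.00; dissipated=2.250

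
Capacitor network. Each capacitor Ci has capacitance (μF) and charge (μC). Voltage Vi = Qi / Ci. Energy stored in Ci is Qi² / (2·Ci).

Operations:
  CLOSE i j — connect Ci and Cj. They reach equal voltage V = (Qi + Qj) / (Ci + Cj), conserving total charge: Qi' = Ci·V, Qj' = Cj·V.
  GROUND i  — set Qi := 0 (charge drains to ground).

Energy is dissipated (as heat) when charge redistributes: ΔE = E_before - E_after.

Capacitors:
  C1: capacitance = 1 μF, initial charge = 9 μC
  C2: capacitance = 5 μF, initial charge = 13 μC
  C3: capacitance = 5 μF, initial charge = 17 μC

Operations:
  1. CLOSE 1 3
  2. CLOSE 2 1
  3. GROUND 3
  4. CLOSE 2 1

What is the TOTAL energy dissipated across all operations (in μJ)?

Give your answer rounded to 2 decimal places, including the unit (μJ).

Answer: 61.26 μJ

Derivation:
Initial: C1(1μF, Q=9μC, V=9.00V), C2(5μF, Q=13μC, V=2.60V), C3(5μF, Q=17μC, V=3.40V)
Op 1: CLOSE 1-3: Q_total=26.00, C_total=6.00, V=4.33; Q1=4.33, Q3=21.67; dissipated=13.067
Op 2: CLOSE 2-1: Q_total=17.33, C_total=6.00, V=2.89; Q2=14.44, Q1=2.89; dissipated=1.252
Op 3: GROUND 3: Q3=0; energy lost=46.944
Op 4: CLOSE 2-1: Q_total=17.33, C_total=6.00, V=2.89; Q2=14.44, Q1=2.89; dissipated=0.000
Total dissipated: 61.263 μJ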